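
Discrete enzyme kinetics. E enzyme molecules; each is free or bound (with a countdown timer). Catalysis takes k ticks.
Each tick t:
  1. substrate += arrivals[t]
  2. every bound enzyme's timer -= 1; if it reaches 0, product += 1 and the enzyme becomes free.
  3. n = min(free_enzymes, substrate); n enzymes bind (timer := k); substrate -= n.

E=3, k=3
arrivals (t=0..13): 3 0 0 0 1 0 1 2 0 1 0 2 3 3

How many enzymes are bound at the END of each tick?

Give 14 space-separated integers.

Answer: 3 3 3 0 1 1 2 3 3 3 1 3 3 3

Derivation:
t=0: arr=3 -> substrate=0 bound=3 product=0
t=1: arr=0 -> substrate=0 bound=3 product=0
t=2: arr=0 -> substrate=0 bound=3 product=0
t=3: arr=0 -> substrate=0 bound=0 product=3
t=4: arr=1 -> substrate=0 bound=1 product=3
t=5: arr=0 -> substrate=0 bound=1 product=3
t=6: arr=1 -> substrate=0 bound=2 product=3
t=7: arr=2 -> substrate=0 bound=3 product=4
t=8: arr=0 -> substrate=0 bound=3 product=4
t=9: arr=1 -> substrate=0 bound=3 product=5
t=10: arr=0 -> substrate=0 bound=1 product=7
t=11: arr=2 -> substrate=0 bound=3 product=7
t=12: arr=3 -> substrate=2 bound=3 product=8
t=13: arr=3 -> substrate=5 bound=3 product=8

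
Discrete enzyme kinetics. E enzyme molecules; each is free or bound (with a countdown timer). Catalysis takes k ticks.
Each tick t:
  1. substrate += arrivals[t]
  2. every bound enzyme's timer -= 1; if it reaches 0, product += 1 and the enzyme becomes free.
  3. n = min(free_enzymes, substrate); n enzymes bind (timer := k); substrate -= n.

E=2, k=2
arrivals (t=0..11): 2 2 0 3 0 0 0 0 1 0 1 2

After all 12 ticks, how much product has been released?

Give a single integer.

t=0: arr=2 -> substrate=0 bound=2 product=0
t=1: arr=2 -> substrate=2 bound=2 product=0
t=2: arr=0 -> substrate=0 bound=2 product=2
t=3: arr=3 -> substrate=3 bound=2 product=2
t=4: arr=0 -> substrate=1 bound=2 product=4
t=5: arr=0 -> substrate=1 bound=2 product=4
t=6: arr=0 -> substrate=0 bound=1 product=6
t=7: arr=0 -> substrate=0 bound=1 product=6
t=8: arr=1 -> substrate=0 bound=1 product=7
t=9: arr=0 -> substrate=0 bound=1 product=7
t=10: arr=1 -> substrate=0 bound=1 product=8
t=11: arr=2 -> substrate=1 bound=2 product=8

Answer: 8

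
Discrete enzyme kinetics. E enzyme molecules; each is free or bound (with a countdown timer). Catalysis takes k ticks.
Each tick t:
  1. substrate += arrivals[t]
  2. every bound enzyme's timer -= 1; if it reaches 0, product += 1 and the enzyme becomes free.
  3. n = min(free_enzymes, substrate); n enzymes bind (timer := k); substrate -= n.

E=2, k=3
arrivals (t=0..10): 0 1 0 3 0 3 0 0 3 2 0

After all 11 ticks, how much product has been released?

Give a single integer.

Answer: 5

Derivation:
t=0: arr=0 -> substrate=0 bound=0 product=0
t=1: arr=1 -> substrate=0 bound=1 product=0
t=2: arr=0 -> substrate=0 bound=1 product=0
t=3: arr=3 -> substrate=2 bound=2 product=0
t=4: arr=0 -> substrate=1 bound=2 product=1
t=5: arr=3 -> substrate=4 bound=2 product=1
t=6: arr=0 -> substrate=3 bound=2 product=2
t=7: arr=0 -> substrate=2 bound=2 product=3
t=8: arr=3 -> substrate=5 bound=2 product=3
t=9: arr=2 -> substrate=6 bound=2 product=4
t=10: arr=0 -> substrate=5 bound=2 product=5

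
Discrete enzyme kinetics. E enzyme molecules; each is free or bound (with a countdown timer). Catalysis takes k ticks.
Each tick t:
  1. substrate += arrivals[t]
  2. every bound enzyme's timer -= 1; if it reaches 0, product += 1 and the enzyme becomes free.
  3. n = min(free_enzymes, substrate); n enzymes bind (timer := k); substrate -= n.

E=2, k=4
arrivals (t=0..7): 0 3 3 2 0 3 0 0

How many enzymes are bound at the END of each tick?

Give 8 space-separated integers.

t=0: arr=0 -> substrate=0 bound=0 product=0
t=1: arr=3 -> substrate=1 bound=2 product=0
t=2: arr=3 -> substrate=4 bound=2 product=0
t=3: arr=2 -> substrate=6 bound=2 product=0
t=4: arr=0 -> substrate=6 bound=2 product=0
t=5: arr=3 -> substrate=7 bound=2 product=2
t=6: arr=0 -> substrate=7 bound=2 product=2
t=7: arr=0 -> substrate=7 bound=2 product=2

Answer: 0 2 2 2 2 2 2 2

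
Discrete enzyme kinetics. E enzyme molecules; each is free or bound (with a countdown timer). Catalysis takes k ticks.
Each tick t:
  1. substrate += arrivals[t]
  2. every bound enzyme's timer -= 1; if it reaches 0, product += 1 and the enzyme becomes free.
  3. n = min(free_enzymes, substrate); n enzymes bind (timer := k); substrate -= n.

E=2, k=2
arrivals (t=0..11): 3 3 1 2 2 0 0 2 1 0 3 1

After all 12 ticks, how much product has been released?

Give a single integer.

t=0: arr=3 -> substrate=1 bound=2 product=0
t=1: arr=3 -> substrate=4 bound=2 product=0
t=2: arr=1 -> substrate=3 bound=2 product=2
t=3: arr=2 -> substrate=5 bound=2 product=2
t=4: arr=2 -> substrate=5 bound=2 product=4
t=5: arr=0 -> substrate=5 bound=2 product=4
t=6: arr=0 -> substrate=3 bound=2 product=6
t=7: arr=2 -> substrate=5 bound=2 product=6
t=8: arr=1 -> substrate=4 bound=2 product=8
t=9: arr=0 -> substrate=4 bound=2 product=8
t=10: arr=3 -> substrate=5 bound=2 product=10
t=11: arr=1 -> substrate=6 bound=2 product=10

Answer: 10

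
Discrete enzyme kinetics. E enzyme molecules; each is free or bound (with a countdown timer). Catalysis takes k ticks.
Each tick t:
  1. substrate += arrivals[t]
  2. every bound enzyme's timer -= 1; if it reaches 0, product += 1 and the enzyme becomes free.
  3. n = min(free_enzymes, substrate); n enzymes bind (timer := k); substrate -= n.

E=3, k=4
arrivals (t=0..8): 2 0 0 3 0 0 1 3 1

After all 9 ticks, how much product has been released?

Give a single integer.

Answer: 5

Derivation:
t=0: arr=2 -> substrate=0 bound=2 product=0
t=1: arr=0 -> substrate=0 bound=2 product=0
t=2: arr=0 -> substrate=0 bound=2 product=0
t=3: arr=3 -> substrate=2 bound=3 product=0
t=4: arr=0 -> substrate=0 bound=3 product=2
t=5: arr=0 -> substrate=0 bound=3 product=2
t=6: arr=1 -> substrate=1 bound=3 product=2
t=7: arr=3 -> substrate=3 bound=3 product=3
t=8: arr=1 -> substrate=2 bound=3 product=5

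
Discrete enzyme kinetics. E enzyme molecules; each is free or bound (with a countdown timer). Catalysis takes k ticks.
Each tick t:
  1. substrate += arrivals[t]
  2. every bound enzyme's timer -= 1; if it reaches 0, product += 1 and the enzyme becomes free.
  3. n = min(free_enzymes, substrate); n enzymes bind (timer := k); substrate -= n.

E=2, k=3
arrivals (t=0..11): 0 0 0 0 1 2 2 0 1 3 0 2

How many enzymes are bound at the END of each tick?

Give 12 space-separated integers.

t=0: arr=0 -> substrate=0 bound=0 product=0
t=1: arr=0 -> substrate=0 bound=0 product=0
t=2: arr=0 -> substrate=0 bound=0 product=0
t=3: arr=0 -> substrate=0 bound=0 product=0
t=4: arr=1 -> substrate=0 bound=1 product=0
t=5: arr=2 -> substrate=1 bound=2 product=0
t=6: arr=2 -> substrate=3 bound=2 product=0
t=7: arr=0 -> substrate=2 bound=2 product=1
t=8: arr=1 -> substrate=2 bound=2 product=2
t=9: arr=3 -> substrate=5 bound=2 product=2
t=10: arr=0 -> substrate=4 bound=2 product=3
t=11: arr=2 -> substrate=5 bound=2 product=4

Answer: 0 0 0 0 1 2 2 2 2 2 2 2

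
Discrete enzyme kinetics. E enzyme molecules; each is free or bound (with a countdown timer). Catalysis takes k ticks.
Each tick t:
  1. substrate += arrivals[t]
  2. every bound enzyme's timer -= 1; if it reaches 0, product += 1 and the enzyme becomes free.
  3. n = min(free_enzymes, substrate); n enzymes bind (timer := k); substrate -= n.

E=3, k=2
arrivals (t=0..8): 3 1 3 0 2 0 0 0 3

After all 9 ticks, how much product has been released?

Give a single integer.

t=0: arr=3 -> substrate=0 bound=3 product=0
t=1: arr=1 -> substrate=1 bound=3 product=0
t=2: arr=3 -> substrate=1 bound=3 product=3
t=3: arr=0 -> substrate=1 bound=3 product=3
t=4: arr=2 -> substrate=0 bound=3 product=6
t=5: arr=0 -> substrate=0 bound=3 product=6
t=6: arr=0 -> substrate=0 bound=0 product=9
t=7: arr=0 -> substrate=0 bound=0 product=9
t=8: arr=3 -> substrate=0 bound=3 product=9

Answer: 9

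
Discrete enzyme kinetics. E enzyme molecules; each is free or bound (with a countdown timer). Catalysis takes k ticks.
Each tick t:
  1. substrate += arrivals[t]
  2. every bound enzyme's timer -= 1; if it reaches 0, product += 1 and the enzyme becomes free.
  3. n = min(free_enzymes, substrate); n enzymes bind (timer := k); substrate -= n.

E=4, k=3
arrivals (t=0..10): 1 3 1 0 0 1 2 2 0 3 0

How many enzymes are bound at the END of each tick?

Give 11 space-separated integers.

t=0: arr=1 -> substrate=0 bound=1 product=0
t=1: arr=3 -> substrate=0 bound=4 product=0
t=2: arr=1 -> substrate=1 bound=4 product=0
t=3: arr=0 -> substrate=0 bound=4 product=1
t=4: arr=0 -> substrate=0 bound=1 product=4
t=5: arr=1 -> substrate=0 bound=2 product=4
t=6: arr=2 -> substrate=0 bound=3 product=5
t=7: arr=2 -> substrate=1 bound=4 product=5
t=8: arr=0 -> substrate=0 bound=4 product=6
t=9: arr=3 -> substrate=1 bound=4 product=8
t=10: arr=0 -> substrate=0 bound=4 product=9

Answer: 1 4 4 4 1 2 3 4 4 4 4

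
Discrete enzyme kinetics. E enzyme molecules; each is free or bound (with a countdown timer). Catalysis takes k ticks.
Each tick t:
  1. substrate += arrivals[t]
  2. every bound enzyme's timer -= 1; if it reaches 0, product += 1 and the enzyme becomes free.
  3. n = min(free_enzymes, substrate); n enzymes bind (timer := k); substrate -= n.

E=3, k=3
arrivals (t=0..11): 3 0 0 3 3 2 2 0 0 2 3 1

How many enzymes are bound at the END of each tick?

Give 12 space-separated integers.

Answer: 3 3 3 3 3 3 3 3 3 3 3 3

Derivation:
t=0: arr=3 -> substrate=0 bound=3 product=0
t=1: arr=0 -> substrate=0 bound=3 product=0
t=2: arr=0 -> substrate=0 bound=3 product=0
t=3: arr=3 -> substrate=0 bound=3 product=3
t=4: arr=3 -> substrate=3 bound=3 product=3
t=5: arr=2 -> substrate=5 bound=3 product=3
t=6: arr=2 -> substrate=4 bound=3 product=6
t=7: arr=0 -> substrate=4 bound=3 product=6
t=8: arr=0 -> substrate=4 bound=3 product=6
t=9: arr=2 -> substrate=3 bound=3 product=9
t=10: arr=3 -> substrate=6 bound=3 product=9
t=11: arr=1 -> substrate=7 bound=3 product=9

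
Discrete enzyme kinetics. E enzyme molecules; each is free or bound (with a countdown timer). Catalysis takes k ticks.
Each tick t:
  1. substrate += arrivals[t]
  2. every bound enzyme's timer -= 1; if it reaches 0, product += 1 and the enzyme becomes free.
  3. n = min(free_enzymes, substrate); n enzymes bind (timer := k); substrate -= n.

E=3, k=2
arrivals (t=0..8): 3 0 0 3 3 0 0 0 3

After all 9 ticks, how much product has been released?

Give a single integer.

Answer: 9

Derivation:
t=0: arr=3 -> substrate=0 bound=3 product=0
t=1: arr=0 -> substrate=0 bound=3 product=0
t=2: arr=0 -> substrate=0 bound=0 product=3
t=3: arr=3 -> substrate=0 bound=3 product=3
t=4: arr=3 -> substrate=3 bound=3 product=3
t=5: arr=0 -> substrate=0 bound=3 product=6
t=6: arr=0 -> substrate=0 bound=3 product=6
t=7: arr=0 -> substrate=0 bound=0 product=9
t=8: arr=3 -> substrate=0 bound=3 product=9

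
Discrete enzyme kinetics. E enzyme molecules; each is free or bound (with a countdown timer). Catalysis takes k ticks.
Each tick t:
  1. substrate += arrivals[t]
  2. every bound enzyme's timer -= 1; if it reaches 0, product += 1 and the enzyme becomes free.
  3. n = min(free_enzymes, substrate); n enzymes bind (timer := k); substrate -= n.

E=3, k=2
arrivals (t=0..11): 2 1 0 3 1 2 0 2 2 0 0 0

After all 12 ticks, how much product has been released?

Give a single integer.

Answer: 13

Derivation:
t=0: arr=2 -> substrate=0 bound=2 product=0
t=1: arr=1 -> substrate=0 bound=3 product=0
t=2: arr=0 -> substrate=0 bound=1 product=2
t=3: arr=3 -> substrate=0 bound=3 product=3
t=4: arr=1 -> substrate=1 bound=3 product=3
t=5: arr=2 -> substrate=0 bound=3 product=6
t=6: arr=0 -> substrate=0 bound=3 product=6
t=7: arr=2 -> substrate=0 bound=2 product=9
t=8: arr=2 -> substrate=1 bound=3 product=9
t=9: arr=0 -> substrate=0 bound=2 product=11
t=10: arr=0 -> substrate=0 bound=1 product=12
t=11: arr=0 -> substrate=0 bound=0 product=13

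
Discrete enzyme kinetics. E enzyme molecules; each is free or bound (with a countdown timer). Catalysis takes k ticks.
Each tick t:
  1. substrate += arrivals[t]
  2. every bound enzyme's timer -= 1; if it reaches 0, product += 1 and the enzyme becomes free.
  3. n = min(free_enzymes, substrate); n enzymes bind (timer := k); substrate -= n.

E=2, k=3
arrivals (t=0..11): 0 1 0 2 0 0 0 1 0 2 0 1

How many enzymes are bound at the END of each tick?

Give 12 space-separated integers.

t=0: arr=0 -> substrate=0 bound=0 product=0
t=1: arr=1 -> substrate=0 bound=1 product=0
t=2: arr=0 -> substrate=0 bound=1 product=0
t=3: arr=2 -> substrate=1 bound=2 product=0
t=4: arr=0 -> substrate=0 bound=2 product=1
t=5: arr=0 -> substrate=0 bound=2 product=1
t=6: arr=0 -> substrate=0 bound=1 product=2
t=7: arr=1 -> substrate=0 bound=1 product=3
t=8: arr=0 -> substrate=0 bound=1 product=3
t=9: arr=2 -> substrate=1 bound=2 product=3
t=10: arr=0 -> substrate=0 bound=2 product=4
t=11: arr=1 -> substrate=1 bound=2 product=4

Answer: 0 1 1 2 2 2 1 1 1 2 2 2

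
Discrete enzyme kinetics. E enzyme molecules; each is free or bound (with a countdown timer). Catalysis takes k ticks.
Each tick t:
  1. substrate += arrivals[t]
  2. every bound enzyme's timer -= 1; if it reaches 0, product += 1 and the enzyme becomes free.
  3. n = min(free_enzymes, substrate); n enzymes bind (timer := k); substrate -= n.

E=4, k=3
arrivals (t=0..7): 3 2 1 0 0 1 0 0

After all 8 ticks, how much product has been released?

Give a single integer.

Answer: 6

Derivation:
t=0: arr=3 -> substrate=0 bound=3 product=0
t=1: arr=2 -> substrate=1 bound=4 product=0
t=2: arr=1 -> substrate=2 bound=4 product=0
t=3: arr=0 -> substrate=0 bound=3 product=3
t=4: arr=0 -> substrate=0 bound=2 product=4
t=5: arr=1 -> substrate=0 bound=3 product=4
t=6: arr=0 -> substrate=0 bound=1 product=6
t=7: arr=0 -> substrate=0 bound=1 product=6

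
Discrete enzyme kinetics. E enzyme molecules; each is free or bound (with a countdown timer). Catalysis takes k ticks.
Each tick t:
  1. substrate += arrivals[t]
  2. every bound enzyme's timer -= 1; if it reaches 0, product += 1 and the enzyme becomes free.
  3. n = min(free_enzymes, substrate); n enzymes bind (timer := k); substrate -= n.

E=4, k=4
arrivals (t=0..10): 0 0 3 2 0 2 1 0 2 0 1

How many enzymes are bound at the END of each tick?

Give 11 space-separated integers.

Answer: 0 0 3 4 4 4 4 4 4 4 4

Derivation:
t=0: arr=0 -> substrate=0 bound=0 product=0
t=1: arr=0 -> substrate=0 bound=0 product=0
t=2: arr=3 -> substrate=0 bound=3 product=0
t=3: arr=2 -> substrate=1 bound=4 product=0
t=4: arr=0 -> substrate=1 bound=4 product=0
t=5: arr=2 -> substrate=3 bound=4 product=0
t=6: arr=1 -> substrate=1 bound=4 product=3
t=7: arr=0 -> substrate=0 bound=4 product=4
t=8: arr=2 -> substrate=2 bound=4 product=4
t=9: arr=0 -> substrate=2 bound=4 product=4
t=10: arr=1 -> substrate=0 bound=4 product=7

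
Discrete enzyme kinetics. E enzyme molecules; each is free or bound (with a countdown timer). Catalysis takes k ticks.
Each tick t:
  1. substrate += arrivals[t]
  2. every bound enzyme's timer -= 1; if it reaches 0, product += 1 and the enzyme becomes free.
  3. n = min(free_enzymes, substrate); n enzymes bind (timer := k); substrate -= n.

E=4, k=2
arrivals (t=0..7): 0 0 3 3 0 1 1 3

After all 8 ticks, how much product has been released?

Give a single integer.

t=0: arr=0 -> substrate=0 bound=0 product=0
t=1: arr=0 -> substrate=0 bound=0 product=0
t=2: arr=3 -> substrate=0 bound=3 product=0
t=3: arr=3 -> substrate=2 bound=4 product=0
t=4: arr=0 -> substrate=0 bound=3 product=3
t=5: arr=1 -> substrate=0 bound=3 product=4
t=6: arr=1 -> substrate=0 bound=2 product=6
t=7: arr=3 -> substrate=0 bound=4 product=7

Answer: 7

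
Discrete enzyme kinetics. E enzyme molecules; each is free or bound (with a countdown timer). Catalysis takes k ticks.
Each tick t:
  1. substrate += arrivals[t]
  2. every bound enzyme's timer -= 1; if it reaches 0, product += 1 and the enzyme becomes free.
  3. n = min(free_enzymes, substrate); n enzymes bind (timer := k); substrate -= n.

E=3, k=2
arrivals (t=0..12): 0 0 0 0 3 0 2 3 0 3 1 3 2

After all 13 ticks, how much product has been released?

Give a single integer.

Answer: 11

Derivation:
t=0: arr=0 -> substrate=0 bound=0 product=0
t=1: arr=0 -> substrate=0 bound=0 product=0
t=2: arr=0 -> substrate=0 bound=0 product=0
t=3: arr=0 -> substrate=0 bound=0 product=0
t=4: arr=3 -> substrate=0 bound=3 product=0
t=5: arr=0 -> substrate=0 bound=3 product=0
t=6: arr=2 -> substrate=0 bound=2 product=3
t=7: arr=3 -> substrate=2 bound=3 product=3
t=8: arr=0 -> substrate=0 bound=3 product=5
t=9: arr=3 -> substrate=2 bound=3 product=6
t=10: arr=1 -> substrate=1 bound=3 product=8
t=11: arr=3 -> substrate=3 bound=3 product=9
t=12: arr=2 -> substrate=3 bound=3 product=11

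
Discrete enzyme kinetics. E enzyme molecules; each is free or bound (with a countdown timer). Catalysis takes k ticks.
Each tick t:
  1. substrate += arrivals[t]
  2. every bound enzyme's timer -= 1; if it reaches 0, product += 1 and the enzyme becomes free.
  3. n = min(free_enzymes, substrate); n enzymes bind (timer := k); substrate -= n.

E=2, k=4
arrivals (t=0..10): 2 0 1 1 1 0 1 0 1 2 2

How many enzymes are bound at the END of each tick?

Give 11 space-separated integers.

Answer: 2 2 2 2 2 2 2 2 2 2 2

Derivation:
t=0: arr=2 -> substrate=0 bound=2 product=0
t=1: arr=0 -> substrate=0 bound=2 product=0
t=2: arr=1 -> substrate=1 bound=2 product=0
t=3: arr=1 -> substrate=2 bound=2 product=0
t=4: arr=1 -> substrate=1 bound=2 product=2
t=5: arr=0 -> substrate=1 bound=2 product=2
t=6: arr=1 -> substrate=2 bound=2 product=2
t=7: arr=0 -> substrate=2 bound=2 product=2
t=8: arr=1 -> substrate=1 bound=2 product=4
t=9: arr=2 -> substrate=3 bound=2 product=4
t=10: arr=2 -> substrate=5 bound=2 product=4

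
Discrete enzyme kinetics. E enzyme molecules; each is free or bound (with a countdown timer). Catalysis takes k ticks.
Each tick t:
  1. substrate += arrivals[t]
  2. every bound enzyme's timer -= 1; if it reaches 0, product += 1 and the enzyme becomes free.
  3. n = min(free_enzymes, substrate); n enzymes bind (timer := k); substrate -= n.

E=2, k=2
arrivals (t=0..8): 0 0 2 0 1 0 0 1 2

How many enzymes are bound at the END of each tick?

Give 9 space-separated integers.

Answer: 0 0 2 2 1 1 0 1 2

Derivation:
t=0: arr=0 -> substrate=0 bound=0 product=0
t=1: arr=0 -> substrate=0 bound=0 product=0
t=2: arr=2 -> substrate=0 bound=2 product=0
t=3: arr=0 -> substrate=0 bound=2 product=0
t=4: arr=1 -> substrate=0 bound=1 product=2
t=5: arr=0 -> substrate=0 bound=1 product=2
t=6: arr=0 -> substrate=0 bound=0 product=3
t=7: arr=1 -> substrate=0 bound=1 product=3
t=8: arr=2 -> substrate=1 bound=2 product=3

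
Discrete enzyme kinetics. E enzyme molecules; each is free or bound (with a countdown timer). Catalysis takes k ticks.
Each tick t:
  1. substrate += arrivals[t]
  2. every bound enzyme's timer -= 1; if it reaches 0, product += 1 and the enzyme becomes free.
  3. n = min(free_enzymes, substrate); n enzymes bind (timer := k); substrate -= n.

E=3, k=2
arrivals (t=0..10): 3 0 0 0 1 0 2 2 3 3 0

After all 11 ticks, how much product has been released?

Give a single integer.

t=0: arr=3 -> substrate=0 bound=3 product=0
t=1: arr=0 -> substrate=0 bound=3 product=0
t=2: arr=0 -> substrate=0 bound=0 product=3
t=3: arr=0 -> substrate=0 bound=0 product=3
t=4: arr=1 -> substrate=0 bound=1 product=3
t=5: arr=0 -> substrate=0 bound=1 product=3
t=6: arr=2 -> substrate=0 bound=2 product=4
t=7: arr=2 -> substrate=1 bound=3 product=4
t=8: arr=3 -> substrate=2 bound=3 product=6
t=9: arr=3 -> substrate=4 bound=3 product=7
t=10: arr=0 -> substrate=2 bound=3 product=9

Answer: 9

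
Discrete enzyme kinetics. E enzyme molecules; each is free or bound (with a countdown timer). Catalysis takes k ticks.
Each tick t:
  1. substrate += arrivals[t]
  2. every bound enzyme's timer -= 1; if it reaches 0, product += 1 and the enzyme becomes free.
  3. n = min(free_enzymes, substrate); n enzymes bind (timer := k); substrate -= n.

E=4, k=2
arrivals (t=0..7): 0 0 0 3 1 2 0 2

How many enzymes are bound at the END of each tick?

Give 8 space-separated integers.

t=0: arr=0 -> substrate=0 bound=0 product=0
t=1: arr=0 -> substrate=0 bound=0 product=0
t=2: arr=0 -> substrate=0 bound=0 product=0
t=3: arr=3 -> substrate=0 bound=3 product=0
t=4: arr=1 -> substrate=0 bound=4 product=0
t=5: arr=2 -> substrate=0 bound=3 product=3
t=6: arr=0 -> substrate=0 bound=2 product=4
t=7: arr=2 -> substrate=0 bound=2 product=6

Answer: 0 0 0 3 4 3 2 2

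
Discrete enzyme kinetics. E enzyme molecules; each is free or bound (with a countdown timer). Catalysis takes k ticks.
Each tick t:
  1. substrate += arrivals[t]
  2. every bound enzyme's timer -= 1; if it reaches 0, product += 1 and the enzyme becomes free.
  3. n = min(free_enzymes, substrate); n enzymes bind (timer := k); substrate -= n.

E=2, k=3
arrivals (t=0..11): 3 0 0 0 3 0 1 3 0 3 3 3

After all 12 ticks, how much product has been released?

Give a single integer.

t=0: arr=3 -> substrate=1 bound=2 product=0
t=1: arr=0 -> substrate=1 bound=2 product=0
t=2: arr=0 -> substrate=1 bound=2 product=0
t=3: arr=0 -> substrate=0 bound=1 product=2
t=4: arr=3 -> substrate=2 bound=2 product=2
t=5: arr=0 -> substrate=2 bound=2 product=2
t=6: arr=1 -> substrate=2 bound=2 product=3
t=7: arr=3 -> substrate=4 bound=2 product=4
t=8: arr=0 -> substrate=4 bound=2 product=4
t=9: arr=3 -> substrate=6 bound=2 product=5
t=10: arr=3 -> substrate=8 bound=2 product=6
t=11: arr=3 -> substrate=11 bound=2 product=6

Answer: 6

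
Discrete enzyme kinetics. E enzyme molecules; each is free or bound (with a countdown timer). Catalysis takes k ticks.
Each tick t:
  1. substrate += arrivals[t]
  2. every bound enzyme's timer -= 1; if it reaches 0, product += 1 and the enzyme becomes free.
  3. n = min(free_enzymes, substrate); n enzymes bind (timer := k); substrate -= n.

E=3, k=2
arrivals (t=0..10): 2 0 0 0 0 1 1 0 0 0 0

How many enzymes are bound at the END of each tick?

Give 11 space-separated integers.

t=0: arr=2 -> substrate=0 bound=2 product=0
t=1: arr=0 -> substrate=0 bound=2 product=0
t=2: arr=0 -> substrate=0 bound=0 product=2
t=3: arr=0 -> substrate=0 bound=0 product=2
t=4: arr=0 -> substrate=0 bound=0 product=2
t=5: arr=1 -> substrate=0 bound=1 product=2
t=6: arr=1 -> substrate=0 bound=2 product=2
t=7: arr=0 -> substrate=0 bound=1 product=3
t=8: arr=0 -> substrate=0 bound=0 product=4
t=9: arr=0 -> substrate=0 bound=0 product=4
t=10: arr=0 -> substrate=0 bound=0 product=4

Answer: 2 2 0 0 0 1 2 1 0 0 0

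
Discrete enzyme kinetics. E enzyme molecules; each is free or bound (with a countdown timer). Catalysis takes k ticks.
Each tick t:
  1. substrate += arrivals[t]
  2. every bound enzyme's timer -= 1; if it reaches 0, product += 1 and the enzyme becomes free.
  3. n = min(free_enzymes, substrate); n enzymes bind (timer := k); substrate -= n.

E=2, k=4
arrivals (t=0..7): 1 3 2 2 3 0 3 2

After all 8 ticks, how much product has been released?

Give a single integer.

t=0: arr=1 -> substrate=0 bound=1 product=0
t=1: arr=3 -> substrate=2 bound=2 product=0
t=2: arr=2 -> substrate=4 bound=2 product=0
t=3: arr=2 -> substrate=6 bound=2 product=0
t=4: arr=3 -> substrate=8 bound=2 product=1
t=5: arr=0 -> substrate=7 bound=2 product=2
t=6: arr=3 -> substrate=10 bound=2 product=2
t=7: arr=2 -> substrate=12 bound=2 product=2

Answer: 2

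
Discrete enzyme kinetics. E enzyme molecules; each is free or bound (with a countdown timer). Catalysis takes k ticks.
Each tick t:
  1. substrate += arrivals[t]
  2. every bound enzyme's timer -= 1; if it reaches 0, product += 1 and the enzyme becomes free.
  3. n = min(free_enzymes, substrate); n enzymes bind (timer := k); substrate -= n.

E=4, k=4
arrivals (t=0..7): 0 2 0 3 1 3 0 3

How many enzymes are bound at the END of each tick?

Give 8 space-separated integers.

Answer: 0 2 2 4 4 4 4 4

Derivation:
t=0: arr=0 -> substrate=0 bound=0 product=0
t=1: arr=2 -> substrate=0 bound=2 product=0
t=2: arr=0 -> substrate=0 bound=2 product=0
t=3: arr=3 -> substrate=1 bound=4 product=0
t=4: arr=1 -> substrate=2 bound=4 product=0
t=5: arr=3 -> substrate=3 bound=4 product=2
t=6: arr=0 -> substrate=3 bound=4 product=2
t=7: arr=3 -> substrate=4 bound=4 product=4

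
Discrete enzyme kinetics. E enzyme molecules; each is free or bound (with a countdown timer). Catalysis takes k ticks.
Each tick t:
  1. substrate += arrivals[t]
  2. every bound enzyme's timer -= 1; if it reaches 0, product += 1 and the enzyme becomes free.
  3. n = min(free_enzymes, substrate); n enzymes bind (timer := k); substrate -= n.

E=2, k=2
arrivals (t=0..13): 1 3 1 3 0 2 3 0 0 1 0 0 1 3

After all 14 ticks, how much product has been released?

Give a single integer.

Answer: 12

Derivation:
t=0: arr=1 -> substrate=0 bound=1 product=0
t=1: arr=3 -> substrate=2 bound=2 product=0
t=2: arr=1 -> substrate=2 bound=2 product=1
t=3: arr=3 -> substrate=4 bound=2 product=2
t=4: arr=0 -> substrate=3 bound=2 product=3
t=5: arr=2 -> substrate=4 bound=2 product=4
t=6: arr=3 -> substrate=6 bound=2 product=5
t=7: arr=0 -> substrate=5 bound=2 product=6
t=8: arr=0 -> substrate=4 bound=2 product=7
t=9: arr=1 -> substrate=4 bound=2 product=8
t=10: arr=0 -> substrate=3 bound=2 product=9
t=11: arr=0 -> substrate=2 bound=2 product=10
t=12: arr=1 -> substrate=2 bound=2 product=11
t=13: arr=3 -> substrate=4 bound=2 product=12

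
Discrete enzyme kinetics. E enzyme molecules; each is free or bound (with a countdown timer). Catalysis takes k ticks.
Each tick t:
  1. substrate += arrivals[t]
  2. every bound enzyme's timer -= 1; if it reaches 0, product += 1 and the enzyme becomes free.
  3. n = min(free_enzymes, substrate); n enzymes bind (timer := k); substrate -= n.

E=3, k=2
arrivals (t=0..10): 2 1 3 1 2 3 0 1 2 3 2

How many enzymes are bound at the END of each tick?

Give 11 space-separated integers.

t=0: arr=2 -> substrate=0 bound=2 product=0
t=1: arr=1 -> substrate=0 bound=3 product=0
t=2: arr=3 -> substrate=1 bound=3 product=2
t=3: arr=1 -> substrate=1 bound=3 product=3
t=4: arr=2 -> substrate=1 bound=3 product=5
t=5: arr=3 -> substrate=3 bound=3 product=6
t=6: arr=0 -> substrate=1 bound=3 product=8
t=7: arr=1 -> substrate=1 bound=3 product=9
t=8: arr=2 -> substrate=1 bound=3 product=11
t=9: arr=3 -> substrate=3 bound=3 product=12
t=10: arr=2 -> substrate=3 bound=3 product=14

Answer: 2 3 3 3 3 3 3 3 3 3 3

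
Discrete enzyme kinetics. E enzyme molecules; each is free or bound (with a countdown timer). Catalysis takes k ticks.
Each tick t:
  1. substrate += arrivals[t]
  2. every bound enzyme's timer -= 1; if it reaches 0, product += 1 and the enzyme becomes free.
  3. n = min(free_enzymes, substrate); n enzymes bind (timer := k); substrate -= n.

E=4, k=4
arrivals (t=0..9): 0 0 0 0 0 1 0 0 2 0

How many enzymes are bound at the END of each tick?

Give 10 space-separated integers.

t=0: arr=0 -> substrate=0 bound=0 product=0
t=1: arr=0 -> substrate=0 bound=0 product=0
t=2: arr=0 -> substrate=0 bound=0 product=0
t=3: arr=0 -> substrate=0 bound=0 product=0
t=4: arr=0 -> substrate=0 bound=0 product=0
t=5: arr=1 -> substrate=0 bound=1 product=0
t=6: arr=0 -> substrate=0 bound=1 product=0
t=7: arr=0 -> substrate=0 bound=1 product=0
t=8: arr=2 -> substrate=0 bound=3 product=0
t=9: arr=0 -> substrate=0 bound=2 product=1

Answer: 0 0 0 0 0 1 1 1 3 2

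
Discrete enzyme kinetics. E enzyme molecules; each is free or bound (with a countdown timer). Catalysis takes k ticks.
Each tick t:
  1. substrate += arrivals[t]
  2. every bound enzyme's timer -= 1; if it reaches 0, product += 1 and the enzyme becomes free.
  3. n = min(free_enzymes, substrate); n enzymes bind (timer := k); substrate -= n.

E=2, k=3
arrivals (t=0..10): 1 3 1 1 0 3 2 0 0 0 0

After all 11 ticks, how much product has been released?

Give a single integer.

Answer: 6

Derivation:
t=0: arr=1 -> substrate=0 bound=1 product=0
t=1: arr=3 -> substrate=2 bound=2 product=0
t=2: arr=1 -> substrate=3 bound=2 product=0
t=3: arr=1 -> substrate=3 bound=2 product=1
t=4: arr=0 -> substrate=2 bound=2 product=2
t=5: arr=3 -> substrate=5 bound=2 product=2
t=6: arr=2 -> substrate=6 bound=2 product=3
t=7: arr=0 -> substrate=5 bound=2 product=4
t=8: arr=0 -> substrate=5 bound=2 product=4
t=9: arr=0 -> substrate=4 bound=2 product=5
t=10: arr=0 -> substrate=3 bound=2 product=6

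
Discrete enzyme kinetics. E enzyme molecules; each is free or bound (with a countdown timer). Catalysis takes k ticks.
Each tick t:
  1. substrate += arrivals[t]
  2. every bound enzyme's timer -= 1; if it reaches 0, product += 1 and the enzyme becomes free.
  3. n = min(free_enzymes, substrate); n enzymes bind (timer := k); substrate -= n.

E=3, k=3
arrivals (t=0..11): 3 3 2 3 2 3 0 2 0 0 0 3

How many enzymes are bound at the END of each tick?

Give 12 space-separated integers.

Answer: 3 3 3 3 3 3 3 3 3 3 3 3

Derivation:
t=0: arr=3 -> substrate=0 bound=3 product=0
t=1: arr=3 -> substrate=3 bound=3 product=0
t=2: arr=2 -> substrate=5 bound=3 product=0
t=3: arr=3 -> substrate=5 bound=3 product=3
t=4: arr=2 -> substrate=7 bound=3 product=3
t=5: arr=3 -> substrate=10 bound=3 product=3
t=6: arr=0 -> substrate=7 bound=3 product=6
t=7: arr=2 -> substrate=9 bound=3 product=6
t=8: arr=0 -> substrate=9 bound=3 product=6
t=9: arr=0 -> substrate=6 bound=3 product=9
t=10: arr=0 -> substrate=6 bound=3 product=9
t=11: arr=3 -> substrate=9 bound=3 product=9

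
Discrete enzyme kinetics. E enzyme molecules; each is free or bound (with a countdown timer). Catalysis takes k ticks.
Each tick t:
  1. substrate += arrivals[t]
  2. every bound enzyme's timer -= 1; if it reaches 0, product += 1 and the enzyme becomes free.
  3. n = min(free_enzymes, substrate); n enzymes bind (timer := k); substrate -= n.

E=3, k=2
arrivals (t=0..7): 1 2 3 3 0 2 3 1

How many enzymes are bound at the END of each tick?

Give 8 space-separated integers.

t=0: arr=1 -> substrate=0 bound=1 product=0
t=1: arr=2 -> substrate=0 bound=3 product=0
t=2: arr=3 -> substrate=2 bound=3 product=1
t=3: arr=3 -> substrate=3 bound=3 product=3
t=4: arr=0 -> substrate=2 bound=3 product=4
t=5: arr=2 -> substrate=2 bound=3 product=6
t=6: arr=3 -> substrate=4 bound=3 product=7
t=7: arr=1 -> substrate=3 bound=3 product=9

Answer: 1 3 3 3 3 3 3 3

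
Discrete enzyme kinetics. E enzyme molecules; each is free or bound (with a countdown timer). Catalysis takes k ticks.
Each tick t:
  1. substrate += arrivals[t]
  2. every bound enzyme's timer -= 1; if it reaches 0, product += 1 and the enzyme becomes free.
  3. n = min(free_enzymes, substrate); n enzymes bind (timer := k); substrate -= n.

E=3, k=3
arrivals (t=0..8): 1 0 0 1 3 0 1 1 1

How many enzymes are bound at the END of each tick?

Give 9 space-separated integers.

Answer: 1 1 1 1 3 3 3 3 3

Derivation:
t=0: arr=1 -> substrate=0 bound=1 product=0
t=1: arr=0 -> substrate=0 bound=1 product=0
t=2: arr=0 -> substrate=0 bound=1 product=0
t=3: arr=1 -> substrate=0 bound=1 product=1
t=4: arr=3 -> substrate=1 bound=3 product=1
t=5: arr=0 -> substrate=1 bound=3 product=1
t=6: arr=1 -> substrate=1 bound=3 product=2
t=7: arr=1 -> substrate=0 bound=3 product=4
t=8: arr=1 -> substrate=1 bound=3 product=4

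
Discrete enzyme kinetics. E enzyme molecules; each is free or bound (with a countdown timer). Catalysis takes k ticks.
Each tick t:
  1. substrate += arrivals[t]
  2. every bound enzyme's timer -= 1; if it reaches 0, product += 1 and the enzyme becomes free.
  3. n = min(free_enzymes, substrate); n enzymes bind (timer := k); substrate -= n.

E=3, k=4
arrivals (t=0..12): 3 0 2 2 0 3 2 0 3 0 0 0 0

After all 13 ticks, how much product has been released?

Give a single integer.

Answer: 9

Derivation:
t=0: arr=3 -> substrate=0 bound=3 product=0
t=1: arr=0 -> substrate=0 bound=3 product=0
t=2: arr=2 -> substrate=2 bound=3 product=0
t=3: arr=2 -> substrate=4 bound=3 product=0
t=4: arr=0 -> substrate=1 bound=3 product=3
t=5: arr=3 -> substrate=4 bound=3 product=3
t=6: arr=2 -> substrate=6 bound=3 product=3
t=7: arr=0 -> substrate=6 bound=3 product=3
t=8: arr=3 -> substrate=6 bound=3 product=6
t=9: arr=0 -> substrate=6 bound=3 product=6
t=10: arr=0 -> substrate=6 bound=3 product=6
t=11: arr=0 -> substrate=6 bound=3 product=6
t=12: arr=0 -> substrate=3 bound=3 product=9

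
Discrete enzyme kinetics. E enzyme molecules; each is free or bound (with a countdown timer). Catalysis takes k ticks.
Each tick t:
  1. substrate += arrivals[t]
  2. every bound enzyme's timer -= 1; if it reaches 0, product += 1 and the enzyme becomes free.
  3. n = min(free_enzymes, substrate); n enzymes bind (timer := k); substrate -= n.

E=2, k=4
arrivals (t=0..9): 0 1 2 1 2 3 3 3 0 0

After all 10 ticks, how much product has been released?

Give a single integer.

Answer: 3

Derivation:
t=0: arr=0 -> substrate=0 bound=0 product=0
t=1: arr=1 -> substrate=0 bound=1 product=0
t=2: arr=2 -> substrate=1 bound=2 product=0
t=3: arr=1 -> substrate=2 bound=2 product=0
t=4: arr=2 -> substrate=4 bound=2 product=0
t=5: arr=3 -> substrate=6 bound=2 product=1
t=6: arr=3 -> substrate=8 bound=2 product=2
t=7: arr=3 -> substrate=11 bound=2 product=2
t=8: arr=0 -> substrate=11 bound=2 product=2
t=9: arr=0 -> substrate=10 bound=2 product=3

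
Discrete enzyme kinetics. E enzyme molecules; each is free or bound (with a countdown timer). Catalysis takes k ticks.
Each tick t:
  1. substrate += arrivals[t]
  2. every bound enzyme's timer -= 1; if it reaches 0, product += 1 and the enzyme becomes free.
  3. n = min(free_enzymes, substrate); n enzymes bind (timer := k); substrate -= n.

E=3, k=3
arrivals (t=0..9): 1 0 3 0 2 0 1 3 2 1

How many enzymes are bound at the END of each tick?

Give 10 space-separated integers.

Answer: 1 1 3 3 3 3 3 3 3 3

Derivation:
t=0: arr=1 -> substrate=0 bound=1 product=0
t=1: arr=0 -> substrate=0 bound=1 product=0
t=2: arr=3 -> substrate=1 bound=3 product=0
t=3: arr=0 -> substrate=0 bound=3 product=1
t=4: arr=2 -> substrate=2 bound=3 product=1
t=5: arr=0 -> substrate=0 bound=3 product=3
t=6: arr=1 -> substrate=0 bound=3 product=4
t=7: arr=3 -> substrate=3 bound=3 product=4
t=8: arr=2 -> substrate=3 bound=3 product=6
t=9: arr=1 -> substrate=3 bound=3 product=7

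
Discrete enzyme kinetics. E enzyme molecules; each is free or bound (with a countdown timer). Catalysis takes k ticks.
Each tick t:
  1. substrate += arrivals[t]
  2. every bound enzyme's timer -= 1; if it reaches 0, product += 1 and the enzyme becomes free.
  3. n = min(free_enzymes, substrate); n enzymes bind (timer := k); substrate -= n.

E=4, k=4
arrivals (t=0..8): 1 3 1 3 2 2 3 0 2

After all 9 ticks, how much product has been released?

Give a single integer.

Answer: 5

Derivation:
t=0: arr=1 -> substrate=0 bound=1 product=0
t=1: arr=3 -> substrate=0 bound=4 product=0
t=2: arr=1 -> substrate=1 bound=4 product=0
t=3: arr=3 -> substrate=4 bound=4 product=0
t=4: arr=2 -> substrate=5 bound=4 product=1
t=5: arr=2 -> substrate=4 bound=4 product=4
t=6: arr=3 -> substrate=7 bound=4 product=4
t=7: arr=0 -> substrate=7 bound=4 product=4
t=8: arr=2 -> substrate=8 bound=4 product=5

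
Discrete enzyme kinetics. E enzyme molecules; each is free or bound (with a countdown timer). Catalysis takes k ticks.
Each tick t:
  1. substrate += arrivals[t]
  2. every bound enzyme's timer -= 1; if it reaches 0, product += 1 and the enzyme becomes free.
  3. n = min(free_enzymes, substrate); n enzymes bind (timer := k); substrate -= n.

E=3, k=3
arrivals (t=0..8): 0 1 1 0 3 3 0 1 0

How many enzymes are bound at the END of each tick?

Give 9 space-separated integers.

t=0: arr=0 -> substrate=0 bound=0 product=0
t=1: arr=1 -> substrate=0 bound=1 product=0
t=2: arr=1 -> substrate=0 bound=2 product=0
t=3: arr=0 -> substrate=0 bound=2 product=0
t=4: arr=3 -> substrate=1 bound=3 product=1
t=5: arr=3 -> substrate=3 bound=3 product=2
t=6: arr=0 -> substrate=3 bound=3 product=2
t=7: arr=1 -> substrate=2 bound=3 product=4
t=8: arr=0 -> substrate=1 bound=3 product=5

Answer: 0 1 2 2 3 3 3 3 3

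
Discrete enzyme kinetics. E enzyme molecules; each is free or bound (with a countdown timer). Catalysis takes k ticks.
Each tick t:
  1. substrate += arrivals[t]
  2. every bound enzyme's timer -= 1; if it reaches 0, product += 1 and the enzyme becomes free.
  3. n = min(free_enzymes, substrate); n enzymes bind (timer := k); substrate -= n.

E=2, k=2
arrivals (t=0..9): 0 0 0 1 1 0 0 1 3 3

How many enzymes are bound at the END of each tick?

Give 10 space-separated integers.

Answer: 0 0 0 1 2 1 0 1 2 2

Derivation:
t=0: arr=0 -> substrate=0 bound=0 product=0
t=1: arr=0 -> substrate=0 bound=0 product=0
t=2: arr=0 -> substrate=0 bound=0 product=0
t=3: arr=1 -> substrate=0 bound=1 product=0
t=4: arr=1 -> substrate=0 bound=2 product=0
t=5: arr=0 -> substrate=0 bound=1 product=1
t=6: arr=0 -> substrate=0 bound=0 product=2
t=7: arr=1 -> substrate=0 bound=1 product=2
t=8: arr=3 -> substrate=2 bound=2 product=2
t=9: arr=3 -> substrate=4 bound=2 product=3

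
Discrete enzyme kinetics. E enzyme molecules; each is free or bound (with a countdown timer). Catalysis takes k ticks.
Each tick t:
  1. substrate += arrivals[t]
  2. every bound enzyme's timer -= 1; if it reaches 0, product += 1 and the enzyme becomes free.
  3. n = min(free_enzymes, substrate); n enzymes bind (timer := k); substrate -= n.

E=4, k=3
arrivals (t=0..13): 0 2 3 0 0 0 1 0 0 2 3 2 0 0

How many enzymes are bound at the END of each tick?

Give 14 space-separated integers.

Answer: 0 2 4 4 3 1 2 1 1 2 4 4 4 3

Derivation:
t=0: arr=0 -> substrate=0 bound=0 product=0
t=1: arr=2 -> substrate=0 bound=2 product=0
t=2: arr=3 -> substrate=1 bound=4 product=0
t=3: arr=0 -> substrate=1 bound=4 product=0
t=4: arr=0 -> substrate=0 bound=3 product=2
t=5: arr=0 -> substrate=0 bound=1 product=4
t=6: arr=1 -> substrate=0 bound=2 product=4
t=7: arr=0 -> substrate=0 bound=1 product=5
t=8: arr=0 -> substrate=0 bound=1 product=5
t=9: arr=2 -> substrate=0 bound=2 product=6
t=10: arr=3 -> substrate=1 bound=4 product=6
t=11: arr=2 -> substrate=3 bound=4 product=6
t=12: arr=0 -> substrate=1 bound=4 product=8
t=13: arr=0 -> substrate=0 bound=3 product=10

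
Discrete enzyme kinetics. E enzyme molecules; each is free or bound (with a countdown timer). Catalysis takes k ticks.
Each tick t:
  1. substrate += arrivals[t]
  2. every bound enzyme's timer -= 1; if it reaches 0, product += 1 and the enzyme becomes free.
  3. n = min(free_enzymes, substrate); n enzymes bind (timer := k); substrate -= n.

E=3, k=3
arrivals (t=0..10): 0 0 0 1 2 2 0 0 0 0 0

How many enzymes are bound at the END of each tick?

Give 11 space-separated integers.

t=0: arr=0 -> substrate=0 bound=0 product=0
t=1: arr=0 -> substrate=0 bound=0 product=0
t=2: arr=0 -> substrate=0 bound=0 product=0
t=3: arr=1 -> substrate=0 bound=1 product=0
t=4: arr=2 -> substrate=0 bound=3 product=0
t=5: arr=2 -> substrate=2 bound=3 product=0
t=6: arr=0 -> substrate=1 bound=3 product=1
t=7: arr=0 -> substrate=0 bound=2 product=3
t=8: arr=0 -> substrate=0 bound=2 product=3
t=9: arr=0 -> substrate=0 bound=1 product=4
t=10: arr=0 -> substrate=0 bound=0 product=5

Answer: 0 0 0 1 3 3 3 2 2 1 0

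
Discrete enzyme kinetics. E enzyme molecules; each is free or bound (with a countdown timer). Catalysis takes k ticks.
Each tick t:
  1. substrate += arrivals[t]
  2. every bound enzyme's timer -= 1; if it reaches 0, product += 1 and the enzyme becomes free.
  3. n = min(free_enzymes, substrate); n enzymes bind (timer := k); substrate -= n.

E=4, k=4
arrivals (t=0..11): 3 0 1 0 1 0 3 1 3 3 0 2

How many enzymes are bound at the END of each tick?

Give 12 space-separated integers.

Answer: 3 3 4 4 2 2 4 4 4 4 4 4

Derivation:
t=0: arr=3 -> substrate=0 bound=3 product=0
t=1: arr=0 -> substrate=0 bound=3 product=0
t=2: arr=1 -> substrate=0 bound=4 product=0
t=3: arr=0 -> substrate=0 bound=4 product=0
t=4: arr=1 -> substrate=0 bound=2 product=3
t=5: arr=0 -> substrate=0 bound=2 product=3
t=6: arr=3 -> substrate=0 bound=4 product=4
t=7: arr=1 -> substrate=1 bound=4 product=4
t=8: arr=3 -> substrate=3 bound=4 product=5
t=9: arr=3 -> substrate=6 bound=4 product=5
t=10: arr=0 -> substrate=3 bound=4 product=8
t=11: arr=2 -> substrate=5 bound=4 product=8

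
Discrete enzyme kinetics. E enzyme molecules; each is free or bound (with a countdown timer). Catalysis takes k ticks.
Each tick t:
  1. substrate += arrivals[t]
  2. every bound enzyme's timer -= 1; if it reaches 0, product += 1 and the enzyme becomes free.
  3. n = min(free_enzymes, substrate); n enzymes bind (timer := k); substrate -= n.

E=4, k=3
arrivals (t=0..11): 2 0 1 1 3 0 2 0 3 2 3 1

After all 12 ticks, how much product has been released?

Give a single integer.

Answer: 11

Derivation:
t=0: arr=2 -> substrate=0 bound=2 product=0
t=1: arr=0 -> substrate=0 bound=2 product=0
t=2: arr=1 -> substrate=0 bound=3 product=0
t=3: arr=1 -> substrate=0 bound=2 product=2
t=4: arr=3 -> substrate=1 bound=4 product=2
t=5: arr=0 -> substrate=0 bound=4 product=3
t=6: arr=2 -> substrate=1 bound=4 product=4
t=7: arr=0 -> substrate=0 bound=3 product=6
t=8: arr=3 -> substrate=1 bound=4 product=7
t=9: arr=2 -> substrate=2 bound=4 product=8
t=10: arr=3 -> substrate=4 bound=4 product=9
t=11: arr=1 -> substrate=3 bound=4 product=11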